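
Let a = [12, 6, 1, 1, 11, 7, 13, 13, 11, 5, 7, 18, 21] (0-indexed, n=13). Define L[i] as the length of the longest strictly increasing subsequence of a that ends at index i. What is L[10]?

   i    0    1    2    3    4    5    6    7    8    9   10   11   12
a[i]   12    6    1    1   11    7   13   13   11    5    7   18   21
L[i]    1    1    1    1    2    2    3    3    3    2    3    4    5

3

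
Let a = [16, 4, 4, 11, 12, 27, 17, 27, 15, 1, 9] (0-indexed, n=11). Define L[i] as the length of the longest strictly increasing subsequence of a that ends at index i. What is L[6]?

   i    0    1    2    3    4    5    6    7    8    9   10
a[i]   16    4    4   11   12   27   17   27   15    1    9
L[i]    1    1    1    2    3    4    4    5    4    1    2

4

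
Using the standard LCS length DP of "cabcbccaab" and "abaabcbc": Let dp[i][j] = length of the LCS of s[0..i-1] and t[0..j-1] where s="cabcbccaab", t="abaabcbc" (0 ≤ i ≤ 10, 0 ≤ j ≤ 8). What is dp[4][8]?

   ''  a  b  a  a  b  c  b  c
''  0  0  0  0  0  0  0  0  0
 c  0  0  0  0  0  0  1  1  1
 a  0  1  1  1  1  1  1  1  1
 b  0  1  2  2  2  2  2  2  2
 c  0  1  2  2  2  2  3  3  3
 b  0  1  2  2  2  3  3  4  4
 c  0  1  2  2  2  3  4  4  5
 c  0  1  2  2  2  3  4  4  5
 a  0  1  2  3  3  3  4  4  5
 a  0  1  2  3  4  4  4  4  5
 b  0  1  2  3  4  5  5  5  5

3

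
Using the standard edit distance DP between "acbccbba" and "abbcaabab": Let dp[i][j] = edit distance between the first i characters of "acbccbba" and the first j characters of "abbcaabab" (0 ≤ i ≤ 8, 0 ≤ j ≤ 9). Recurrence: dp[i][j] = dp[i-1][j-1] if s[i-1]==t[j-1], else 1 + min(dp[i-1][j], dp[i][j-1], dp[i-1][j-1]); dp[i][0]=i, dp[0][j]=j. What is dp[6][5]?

   ''  a  b  b  c  a  a  b  a  b
''  0  1  2  3  4  5  6  7  8  9
 a  1  0  1  2  3  4  5  6  7  8
 c  2  1  1  2  2  3  4  5  6  7
 b  3  2  1  1  2  3  4  4  5  6
 c  4  3  2  2  1  2  3  4  5  6
 c  5  4  3  3  2  2  3  4  5  6
 b  6  5  4  3  3  3  3  3  4  5
 b  7  6  5  4  4  4  4  3  4  4
 a  8  7  6  5  5  4  4  4  3  4

3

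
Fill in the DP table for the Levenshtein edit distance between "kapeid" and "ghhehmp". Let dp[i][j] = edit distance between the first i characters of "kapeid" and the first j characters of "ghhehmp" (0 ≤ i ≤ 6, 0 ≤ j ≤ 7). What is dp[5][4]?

   ''  g  h  h  e  h  m  p
''  0  1  2  3  4  5  6  7
 k  1  1  2  3  4  5  6  7
 a  2  2  2  3  4  5  6  7
 p  3  3  3  3  4  5  6  6
 e  4  4  4  4  3  4  5  6
 i  5  5  5  5  4  4  5  6
 d  6  6  6  6  5  5  5  6

4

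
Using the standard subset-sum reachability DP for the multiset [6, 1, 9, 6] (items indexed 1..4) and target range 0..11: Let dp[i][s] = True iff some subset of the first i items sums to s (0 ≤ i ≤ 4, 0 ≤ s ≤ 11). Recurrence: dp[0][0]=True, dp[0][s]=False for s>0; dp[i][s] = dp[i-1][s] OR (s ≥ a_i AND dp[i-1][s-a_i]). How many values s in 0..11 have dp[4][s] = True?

6

i\s   0   1   2   3   4   5   6   7   8   9  10  11
  0   T   F   F   F   F   F   F   F   F   F   F   F
  1   T   F   F   F   F   F   T   F   F   F   F   F
  2   T   T   F   F   F   F   T   T   F   F   F   F
  3   T   T   F   F   F   F   T   T   F   T   T   F
  4   T   T   F   F   F   F   T   T   F   T   T   F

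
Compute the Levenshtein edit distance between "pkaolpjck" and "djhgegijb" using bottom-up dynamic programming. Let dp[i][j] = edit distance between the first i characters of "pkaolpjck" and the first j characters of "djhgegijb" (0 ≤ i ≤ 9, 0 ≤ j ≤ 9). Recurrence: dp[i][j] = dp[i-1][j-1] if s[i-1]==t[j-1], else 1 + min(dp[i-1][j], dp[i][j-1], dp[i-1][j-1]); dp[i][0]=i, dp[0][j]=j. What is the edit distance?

9

   ''  d  j  h  g  e  g  i  j  b
''  0  1  2  3  4  5  6  7  8  9
 p  1  1  2  3  4  5  6  7  8  9
 k  2  2  2  3  4  5  6  7  8  9
 a  3  3  3  3  4  5  6  7  8  9
 o  4  4  4  4  4  5  6  7  8  9
 l  5  5  5  5  5  5  6  7  8  9
 p  6  6  6  6  6  6  6  7  8  9
 j  7  7  6  7  7  7  7  7  7  8
 c  8  8  7  7  8  8  8  8  8  8
 k  9  9  8  8  8  9  9  9  9  9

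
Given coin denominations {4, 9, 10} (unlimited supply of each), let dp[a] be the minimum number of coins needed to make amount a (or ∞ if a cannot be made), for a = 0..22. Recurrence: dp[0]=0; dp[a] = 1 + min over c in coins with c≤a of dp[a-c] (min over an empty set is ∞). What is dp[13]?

2

 a  0  1  2  3  4  5  6  7  8  9 10 11 12 13 14 15 16 17 18 19 20 21 22
dp  0  -  -  -  1  -  -  -  2  1  1  -  3  2  2  -  4  3  2  2  2  4  3
(- denotes ∞ / unreachable)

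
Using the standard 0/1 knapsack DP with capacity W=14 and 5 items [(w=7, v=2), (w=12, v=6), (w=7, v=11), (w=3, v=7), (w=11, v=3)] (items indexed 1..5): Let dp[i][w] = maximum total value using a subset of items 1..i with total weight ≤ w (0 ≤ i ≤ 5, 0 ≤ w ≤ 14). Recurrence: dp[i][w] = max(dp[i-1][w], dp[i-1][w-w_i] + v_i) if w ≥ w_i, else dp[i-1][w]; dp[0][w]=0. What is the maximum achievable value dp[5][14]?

i\w   0   1   2   3   4   5   6   7   8   9  10  11  12  13  14
  0   0   0   0   0   0   0   0   0   0   0   0   0   0   0   0
  1   0   0   0   0   0   0   0   2   2   2   2   2   2   2   2
  2   0   0   0   0   0   0   0   2   2   2   2   2   6   6   6
  3   0   0   0   0   0   0   0  11  11  11  11  11  11  11  13
  4   0   0   0   7   7   7   7  11  11  11  18  18  18  18  18
  5   0   0   0   7   7   7   7  11  11  11  18  18  18  18  18

18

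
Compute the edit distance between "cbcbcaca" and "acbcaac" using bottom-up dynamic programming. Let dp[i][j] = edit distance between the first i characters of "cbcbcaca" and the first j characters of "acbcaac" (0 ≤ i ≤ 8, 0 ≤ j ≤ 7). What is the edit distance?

4

   ''  a  c  b  c  a  a  c
''  0  1  2  3  4  5  6  7
 c  1  1  1  2  3  4  5  6
 b  2  2  2  1  2  3  4  5
 c  3  3  2  2  1  2  3  4
 b  4  4  3  2  2  2  3  4
 c  5  5  4  3  2  3  3  3
 a  6  5  5  4  3  2  3  4
 c  7  6  5  5  4  3  3  3
 a  8  7  6  6  5  4  3  4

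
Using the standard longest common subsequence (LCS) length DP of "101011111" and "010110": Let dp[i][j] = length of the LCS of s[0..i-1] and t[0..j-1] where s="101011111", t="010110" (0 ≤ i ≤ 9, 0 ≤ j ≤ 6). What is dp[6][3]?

   ''  0  1  0  1  1  0
''  0  0  0  0  0  0  0
 1  0  0  1  1  1  1  1
 0  0  1  1  2  2  2  2
 1  0  1  2  2  3  3  3
 0  0  1  2  3  3  3  4
 1  0  1  2  3  4  4  4
 1  0  1  2  3  4  5  5
 1  0  1  2  3  4  5  5
 1  0  1  2  3  4  5  5
 1  0  1  2  3  4  5  5

3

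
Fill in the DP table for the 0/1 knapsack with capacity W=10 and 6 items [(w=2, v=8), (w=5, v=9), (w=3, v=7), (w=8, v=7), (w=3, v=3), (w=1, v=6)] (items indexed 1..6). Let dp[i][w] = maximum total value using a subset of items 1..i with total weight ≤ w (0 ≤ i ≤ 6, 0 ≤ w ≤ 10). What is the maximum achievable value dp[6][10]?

i\w   0   1   2   3   4   5   6   7   8   9  10
  0   0   0   0   0   0   0   0   0   0   0   0
  1   0   0   8   8   8   8   8   8   8   8   8
  2   0   0   8   8   8   9   9  17  17  17  17
  3   0   0   8   8   8  15  15  17  17  17  24
  4   0   0   8   8   8  15  15  17  17  17  24
  5   0   0   8   8   8  15  15  17  18  18  24
  6   0   6   8  14  14  15  21  21  23  24  24

24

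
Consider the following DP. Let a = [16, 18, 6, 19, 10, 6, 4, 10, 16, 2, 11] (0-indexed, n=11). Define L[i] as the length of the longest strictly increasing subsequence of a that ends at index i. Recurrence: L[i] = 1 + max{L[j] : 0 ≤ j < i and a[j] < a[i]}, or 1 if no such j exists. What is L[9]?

1

   i    0    1    2    3    4    5    6    7    8    9   10
a[i]   16   18    6   19   10    6    4   10   16    2   11
L[i]    1    2    1    3    2    1    1    2    3    1    3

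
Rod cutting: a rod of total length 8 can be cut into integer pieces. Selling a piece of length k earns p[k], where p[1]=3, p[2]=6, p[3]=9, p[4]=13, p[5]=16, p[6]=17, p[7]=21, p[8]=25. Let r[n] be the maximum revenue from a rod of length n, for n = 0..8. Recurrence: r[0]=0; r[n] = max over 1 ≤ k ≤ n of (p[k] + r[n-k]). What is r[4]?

13

   n    0    1    2    3    4    5    6    7    8
r[n]    0    3    6    9   13   16   19   22   26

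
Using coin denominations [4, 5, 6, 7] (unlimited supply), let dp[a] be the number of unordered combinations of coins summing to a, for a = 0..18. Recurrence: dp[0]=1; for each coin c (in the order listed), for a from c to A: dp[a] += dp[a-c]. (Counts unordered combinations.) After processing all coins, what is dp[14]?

after  coin     0     1     2     3     4     5     6     7     8     9    10    11    12    13    14    15    16    17    18
          4     1     0     0     0     1     0     0     0     1     0     0     0     1     0     0     0     1     0     0
          5     1     0     0     0     1     1     0     0     1     1     1     0     1     1     1     1     1     1     1
          6     1     0     0     0     1     1     1     0     1     1     2     1     2     1     2     2     3     2     3
          7     1     0     0     0     1     1     1     1     1     1     2     2     3     2     3     3     4     4     5

3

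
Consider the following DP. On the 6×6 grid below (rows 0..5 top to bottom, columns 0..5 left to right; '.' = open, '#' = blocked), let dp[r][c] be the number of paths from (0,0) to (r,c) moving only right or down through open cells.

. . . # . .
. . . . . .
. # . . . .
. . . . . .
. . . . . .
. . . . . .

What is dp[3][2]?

4

r\c   0   1   2   3   4   5
  0   1   1   1   0   0   0
  1   1   2   3   3   3   3
  2   1   0   3   6   9  12
  3   1   1   4  10  19  31
  4   1   2   6  16  35  66
  5   1   3   9  25  60 126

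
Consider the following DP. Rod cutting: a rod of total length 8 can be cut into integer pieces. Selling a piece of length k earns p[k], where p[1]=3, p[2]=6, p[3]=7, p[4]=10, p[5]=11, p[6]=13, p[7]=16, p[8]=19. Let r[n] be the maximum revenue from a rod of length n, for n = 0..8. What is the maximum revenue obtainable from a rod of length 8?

24

   n    0    1    2    3    4    5    6    7    8
r[n]    0    3    6    9   12   15   18   21   24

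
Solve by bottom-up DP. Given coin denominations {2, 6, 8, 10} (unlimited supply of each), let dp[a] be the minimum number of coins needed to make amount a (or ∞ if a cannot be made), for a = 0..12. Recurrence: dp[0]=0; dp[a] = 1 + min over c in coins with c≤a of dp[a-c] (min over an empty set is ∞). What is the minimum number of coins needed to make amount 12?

 a  0  1  2  3  4  5  6  7  8  9 10 11 12
dp  0  -  1  -  2  -  1  -  1  -  1  -  2
(- denotes ∞ / unreachable)

2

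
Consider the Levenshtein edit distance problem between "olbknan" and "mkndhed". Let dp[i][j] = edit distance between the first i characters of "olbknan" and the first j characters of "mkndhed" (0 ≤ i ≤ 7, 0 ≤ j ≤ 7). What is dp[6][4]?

   ''  m  k  n  d  h  e  d
''  0  1  2  3  4  5  6  7
 o  1  1  2  3  4  5  6  7
 l  2  2  2  3  4  5  6  7
 b  3  3  3  3  4  5  6  7
 k  4  4  3  4  4  5  6  7
 n  5  5  4  3  4  5  6  7
 a  6  6  5  4  4  5  6  7
 n  7  7  6  5  5  5  6  7

4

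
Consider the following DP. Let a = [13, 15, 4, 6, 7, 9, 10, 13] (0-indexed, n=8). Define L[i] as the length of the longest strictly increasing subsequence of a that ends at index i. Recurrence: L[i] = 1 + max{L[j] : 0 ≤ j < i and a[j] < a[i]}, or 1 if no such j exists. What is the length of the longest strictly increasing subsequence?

6

   i    0    1    2    3    4    5    6    7
a[i]   13   15    4    6    7    9   10   13
L[i]    1    2    1    2    3    4    5    6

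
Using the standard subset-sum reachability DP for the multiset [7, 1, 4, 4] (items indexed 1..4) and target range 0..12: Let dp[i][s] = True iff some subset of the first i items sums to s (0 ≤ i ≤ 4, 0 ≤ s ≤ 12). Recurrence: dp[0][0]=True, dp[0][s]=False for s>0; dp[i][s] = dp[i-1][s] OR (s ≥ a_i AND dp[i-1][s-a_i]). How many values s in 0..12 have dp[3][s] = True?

i\s   0   1   2   3   4   5   6   7   8   9  10  11  12
  0   T   F   F   F   F   F   F   F   F   F   F   F   F
  1   T   F   F   F   F   F   F   T   F   F   F   F   F
  2   T   T   F   F   F   F   F   T   T   F   F   F   F
  3   T   T   F   F   T   T   F   T   T   F   F   T   T
  4   T   T   F   F   T   T   F   T   T   T   F   T   T

8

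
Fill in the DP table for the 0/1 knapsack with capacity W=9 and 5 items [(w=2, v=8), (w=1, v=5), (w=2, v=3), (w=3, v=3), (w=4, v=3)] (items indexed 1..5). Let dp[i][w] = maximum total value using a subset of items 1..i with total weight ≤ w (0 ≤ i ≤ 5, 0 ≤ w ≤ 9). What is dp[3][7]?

16

i\w   0   1   2   3   4   5   6   7   8   9
  0   0   0   0   0   0   0   0   0   0   0
  1   0   0   8   8   8   8   8   8   8   8
  2   0   5   8  13  13  13  13  13  13  13
  3   0   5   8  13  13  16  16  16  16  16
  4   0   5   8  13  13  16  16  16  19  19
  5   0   5   8  13  13  16  16  16  19  19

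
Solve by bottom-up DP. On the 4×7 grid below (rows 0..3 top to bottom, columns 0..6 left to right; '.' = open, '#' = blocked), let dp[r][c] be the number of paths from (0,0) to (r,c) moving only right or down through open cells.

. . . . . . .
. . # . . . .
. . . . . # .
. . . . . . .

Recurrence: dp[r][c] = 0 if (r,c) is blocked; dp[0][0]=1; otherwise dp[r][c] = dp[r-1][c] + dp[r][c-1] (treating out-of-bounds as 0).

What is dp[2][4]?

r\c   0   1   2   3   4   5   6
  0   1   1   1   1   1   1   1
  1   1   2   0   1   2   3   4
  2   1   3   3   4   6   0   4
  3   1   4   7  11  17  17  21

6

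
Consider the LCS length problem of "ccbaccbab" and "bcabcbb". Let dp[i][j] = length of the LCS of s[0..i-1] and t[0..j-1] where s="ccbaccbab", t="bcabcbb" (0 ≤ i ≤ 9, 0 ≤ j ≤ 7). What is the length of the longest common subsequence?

5

   ''  b  c  a  b  c  b  b
''  0  0  0  0  0  0  0  0
 c  0  0  1  1  1  1  1  1
 c  0  0  1  1  1  2  2  2
 b  0  1  1  1  2  2  3  3
 a  0  1  1  2  2  2  3  3
 c  0  1  2  2  2  3  3  3
 c  0  1  2  2  2  3  3  3
 b  0  1  2  2  3  3  4  4
 a  0  1  2  3  3  3  4  4
 b  0  1  2  3  4  4  4  5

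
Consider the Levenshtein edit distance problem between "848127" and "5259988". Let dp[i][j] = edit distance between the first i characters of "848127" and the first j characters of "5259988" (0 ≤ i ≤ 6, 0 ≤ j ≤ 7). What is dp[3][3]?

3

   ''  5  2  5  9  9  8  8
''  0  1  2  3  4  5  6  7
 8  1  1  2  3  4  5  5  6
 4  2  2  2  3  4  5  6  6
 8  3  3  3  3  4  5  5  6
 1  4  4  4  4  4  5  6  6
 2  5  5  4  5  5  5  6  7
 7  6  6  5  5  6  6  6  7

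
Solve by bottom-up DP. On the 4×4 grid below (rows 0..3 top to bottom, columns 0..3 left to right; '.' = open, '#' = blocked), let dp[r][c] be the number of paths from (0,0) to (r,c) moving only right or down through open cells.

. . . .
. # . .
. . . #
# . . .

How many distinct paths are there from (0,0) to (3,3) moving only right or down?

r\c   0   1   2   3
  0   1   1   1   1
  1   1   0   1   2
  2   1   1   2   0
  3   0   1   3   3

3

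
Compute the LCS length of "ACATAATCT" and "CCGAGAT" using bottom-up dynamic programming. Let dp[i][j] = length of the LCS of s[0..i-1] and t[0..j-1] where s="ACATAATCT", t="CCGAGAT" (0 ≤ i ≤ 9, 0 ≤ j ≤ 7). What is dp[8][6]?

   ''  C  C  G  A  G  A  T
''  0  0  0  0  0  0  0  0
 A  0  0  0  0  1  1  1  1
 C  0  1  1  1  1  1  1  1
 A  0  1  1  1  2  2  2  2
 T  0  1  1  1  2  2  2  3
 A  0  1  1  1  2  2  3  3
 A  0  1  1  1  2  2  3  3
 T  0  1  1  1  2  2  3  4
 C  0  1  2  2  2  2  3  4
 T  0  1  2  2  2  2  3  4

3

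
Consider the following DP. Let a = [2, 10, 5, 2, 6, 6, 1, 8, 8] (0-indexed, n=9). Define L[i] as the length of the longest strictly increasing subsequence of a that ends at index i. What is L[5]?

   i    0    1    2    3    4    5    6    7    8
a[i]    2   10    5    2    6    6    1    8    8
L[i]    1    2    2    1    3    3    1    4    4

3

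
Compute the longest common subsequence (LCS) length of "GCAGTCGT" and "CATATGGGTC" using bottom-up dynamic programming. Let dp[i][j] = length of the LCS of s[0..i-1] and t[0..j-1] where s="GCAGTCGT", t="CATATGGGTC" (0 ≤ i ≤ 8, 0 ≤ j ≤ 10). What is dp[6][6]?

   ''  C  A  T  A  T  G  G  G  T  C
''  0  0  0  0  0  0  0  0  0  0  0
 G  0  0  0  0  0  0  1  1  1  1  1
 C  0  1  1  1  1  1  1  1  1  1  2
 A  0  1  2  2  2  2  2  2  2  2  2
 G  0  1  2  2  2  2  3  3  3  3  3
 T  0  1  2  3  3  3  3  3  3  4  4
 C  0  1  2  3  3  3  3  3  3  4  5
 G  0  1  2  3  3  3  4  4  4  4  5
 T  0  1  2  3  3  4  4  4  4  5  5

3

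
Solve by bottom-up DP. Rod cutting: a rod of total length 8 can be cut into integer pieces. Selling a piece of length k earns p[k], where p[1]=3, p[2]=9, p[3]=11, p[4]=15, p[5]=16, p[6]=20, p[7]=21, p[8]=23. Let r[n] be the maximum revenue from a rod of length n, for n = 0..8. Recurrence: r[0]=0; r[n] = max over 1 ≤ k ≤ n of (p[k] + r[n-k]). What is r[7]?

30

   n    0    1    2    3    4    5    6    7    8
r[n]    0    3    9   12   18   21   27   30   36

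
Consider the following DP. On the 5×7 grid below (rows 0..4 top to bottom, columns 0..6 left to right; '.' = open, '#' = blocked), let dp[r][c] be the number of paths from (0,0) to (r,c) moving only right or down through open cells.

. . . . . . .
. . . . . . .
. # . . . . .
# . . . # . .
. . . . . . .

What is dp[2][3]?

7

r\c   0   1   2   3   4   5   6
  0   1   1   1   1   1   1   1
  1   1   2   3   4   5   6   7
  2   1   0   3   7  12  18  25
  3   0   0   3  10   0  18  43
  4   0   0   3  13  13  31  74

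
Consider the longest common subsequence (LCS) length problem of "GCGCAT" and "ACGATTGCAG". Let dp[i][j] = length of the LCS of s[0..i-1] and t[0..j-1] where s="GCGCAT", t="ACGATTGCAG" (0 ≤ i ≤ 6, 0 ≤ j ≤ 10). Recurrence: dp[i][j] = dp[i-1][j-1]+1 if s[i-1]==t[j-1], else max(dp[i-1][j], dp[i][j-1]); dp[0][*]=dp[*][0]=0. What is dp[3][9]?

   ''  A  C  G  A  T  T  G  C  A  G
''  0  0  0  0  0  0  0  0  0  0  0
 G  0  0  0  1  1  1  1  1  1  1  1
 C  0  0  1  1  1  1  1  1  2  2  2
 G  0  0  1  2  2  2  2  2  2  2  3
 C  0  0  1  2  2  2  2  2  3  3  3
 A  0  1  1  2  3  3  3  3  3  4  4
 T  0  1  1  2  3  4  4  4  4  4  4

2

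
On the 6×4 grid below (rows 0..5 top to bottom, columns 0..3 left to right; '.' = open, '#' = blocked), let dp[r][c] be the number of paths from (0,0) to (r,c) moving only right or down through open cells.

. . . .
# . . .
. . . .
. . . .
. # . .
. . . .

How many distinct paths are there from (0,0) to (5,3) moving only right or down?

r\c   0   1   2   3
  0   1   1   1   1
  1   0   1   2   3
  2   0   1   3   6
  3   0   1   4  10
  4   0   0   4  14
  5   0   0   4  18

18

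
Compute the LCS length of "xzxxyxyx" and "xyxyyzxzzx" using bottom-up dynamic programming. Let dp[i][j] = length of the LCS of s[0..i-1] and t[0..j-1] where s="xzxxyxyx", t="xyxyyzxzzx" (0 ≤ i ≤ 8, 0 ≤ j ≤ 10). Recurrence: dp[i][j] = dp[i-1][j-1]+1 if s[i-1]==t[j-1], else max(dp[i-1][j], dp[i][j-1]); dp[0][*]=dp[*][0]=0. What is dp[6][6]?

   ''  x  y  x  y  y  z  x  z  z  x
''  0  0  0  0  0  0  0  0  0  0  0
 x  0  1  1  1  1  1  1  1  1  1  1
 z  0  1  1  1  1  1  2  2  2  2  2
 x  0  1  1  2  2  2  2  3  3  3  3
 x  0  1  1  2  2  2  2  3  3  3  4
 y  0  1  2  2  3  3  3  3  3  3  4
 x  0  1  2  3  3  3  3  4  4  4  4
 y  0  1  2  3  4  4  4  4  4  4  4
 x  0  1  2  3  4  4  4  5  5  5  5

3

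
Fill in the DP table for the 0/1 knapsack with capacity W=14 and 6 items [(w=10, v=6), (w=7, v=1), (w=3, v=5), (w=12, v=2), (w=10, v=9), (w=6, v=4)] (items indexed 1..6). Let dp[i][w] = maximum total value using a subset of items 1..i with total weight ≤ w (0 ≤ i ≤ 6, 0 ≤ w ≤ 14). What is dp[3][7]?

5

i\w   0   1   2   3   4   5   6   7   8   9  10  11  12  13  14
  0   0   0   0   0   0   0   0   0   0   0   0   0   0   0   0
  1   0   0   0   0   0   0   0   0   0   0   6   6   6   6   6
  2   0   0   0   0   0   0   0   1   1   1   6   6   6   6   6
  3   0   0   0   5   5   5   5   5   5   5   6   6   6  11  11
  4   0   0   0   5   5   5   5   5   5   5   6   6   6  11  11
  5   0   0   0   5   5   5   5   5   5   5   9   9   9  14  14
  6   0   0   0   5   5   5   5   5   5   9   9   9   9  14  14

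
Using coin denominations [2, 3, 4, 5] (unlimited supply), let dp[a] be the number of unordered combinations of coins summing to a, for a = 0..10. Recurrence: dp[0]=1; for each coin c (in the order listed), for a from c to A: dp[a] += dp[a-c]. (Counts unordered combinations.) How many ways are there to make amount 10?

7

after  coin     0     1     2     3     4     5     6     7     8     9    10
          2     1     0     1     0     1     0     1     0     1     0     1
          3     1     0     1     1     1     1     2     1     2     2     2
          4     1     0     1     1     2     1     3     2     4     3     5
          5     1     0     1     1     2     2     3     3     5     5     7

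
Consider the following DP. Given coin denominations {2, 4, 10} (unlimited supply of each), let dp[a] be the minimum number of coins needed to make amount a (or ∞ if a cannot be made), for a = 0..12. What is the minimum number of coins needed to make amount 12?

 a  0  1  2  3  4  5  6  7  8  9 10 11 12
dp  0  -  1  -  1  -  2  -  2  -  1  -  2
(- denotes ∞ / unreachable)

2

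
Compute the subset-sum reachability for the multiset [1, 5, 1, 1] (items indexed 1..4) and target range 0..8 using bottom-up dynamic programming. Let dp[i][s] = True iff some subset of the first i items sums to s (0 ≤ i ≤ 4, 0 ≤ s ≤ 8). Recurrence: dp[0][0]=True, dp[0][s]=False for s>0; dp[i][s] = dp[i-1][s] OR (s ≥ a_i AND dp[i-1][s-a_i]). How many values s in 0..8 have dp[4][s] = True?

8

i\s   0   1   2   3   4   5   6   7   8
  0   T   F   F   F   F   F   F   F   F
  1   T   T   F   F   F   F   F   F   F
  2   T   T   F   F   F   T   T   F   F
  3   T   T   T   F   F   T   T   T   F
  4   T   T   T   T   F   T   T   T   T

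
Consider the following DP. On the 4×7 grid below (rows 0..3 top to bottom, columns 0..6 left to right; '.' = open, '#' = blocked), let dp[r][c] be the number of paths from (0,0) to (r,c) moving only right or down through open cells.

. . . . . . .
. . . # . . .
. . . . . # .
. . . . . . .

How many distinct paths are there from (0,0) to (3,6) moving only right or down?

26

r\c   0   1   2   3   4   5   6
  0   1   1   1   1   1   1   1
  1   1   2   3   0   1   2   3
  2   1   3   6   6   7   0   3
  3   1   4  10  16  23  23  26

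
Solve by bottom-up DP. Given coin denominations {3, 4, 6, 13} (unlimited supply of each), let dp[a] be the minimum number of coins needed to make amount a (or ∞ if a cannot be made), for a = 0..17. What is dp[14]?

3

 a  0  1  2  3  4  5  6  7  8  9 10 11 12 13 14 15 16 17
dp  0  -  -  1  1  -  1  2  2  2  2  3  2  1  3  3  2  2
(- denotes ∞ / unreachable)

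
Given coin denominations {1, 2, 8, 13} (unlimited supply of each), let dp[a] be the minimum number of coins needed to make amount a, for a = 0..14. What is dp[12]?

3

 a  0  1  2  3  4  5  6  7  8  9 10 11 12 13 14
dp  0  1  1  2  2  3  3  4  1  2  2  3  3  1  2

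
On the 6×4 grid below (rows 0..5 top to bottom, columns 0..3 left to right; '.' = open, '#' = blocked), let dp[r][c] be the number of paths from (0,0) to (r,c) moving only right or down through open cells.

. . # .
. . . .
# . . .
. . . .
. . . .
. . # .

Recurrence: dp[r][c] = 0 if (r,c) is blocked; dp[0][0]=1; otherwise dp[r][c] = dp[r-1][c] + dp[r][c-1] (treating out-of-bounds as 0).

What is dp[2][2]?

r\c   0   1   2   3
  0   1   1   0   0
  1   1   2   2   2
  2   0   2   4   6
  3   0   2   6  12
  4   0   2   8  20
  5   0   2   0  20

4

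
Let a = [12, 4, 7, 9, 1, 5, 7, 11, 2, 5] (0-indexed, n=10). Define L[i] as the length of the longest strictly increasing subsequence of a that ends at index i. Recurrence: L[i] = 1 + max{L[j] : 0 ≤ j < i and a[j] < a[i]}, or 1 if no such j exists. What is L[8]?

   i    0    1    2    3    4    5    6    7    8    9
a[i]   12    4    7    9    1    5    7   11    2    5
L[i]    1    1    2    3    1    2    3    4    2    3

2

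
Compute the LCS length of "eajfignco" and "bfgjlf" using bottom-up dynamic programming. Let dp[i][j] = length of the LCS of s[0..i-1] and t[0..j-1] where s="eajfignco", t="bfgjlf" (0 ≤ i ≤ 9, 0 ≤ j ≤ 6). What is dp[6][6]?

   ''  b  f  g  j  l  f
''  0  0  0  0  0  0  0
 e  0  0  0  0  0  0  0
 a  0  0  0  0  0  0  0
 j  0  0  0  0  1  1  1
 f  0  0  1  1  1  1  2
 i  0  0  1  1  1  1  2
 g  0  0  1  2  2  2  2
 n  0  0  1  2  2  2  2
 c  0  0  1  2  2  2  2
 o  0  0  1  2  2  2  2

2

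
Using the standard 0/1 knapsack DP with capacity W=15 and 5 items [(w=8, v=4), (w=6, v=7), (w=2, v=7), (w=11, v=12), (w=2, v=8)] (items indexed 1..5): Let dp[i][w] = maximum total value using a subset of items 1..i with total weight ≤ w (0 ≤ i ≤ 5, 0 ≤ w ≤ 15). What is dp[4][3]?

i\w   0   1   2   3   4   5   6   7   8   9  10  11  12  13  14  15
  0   0   0   0   0   0   0   0   0   0   0   0   0   0   0   0   0
  1   0   0   0   0   0   0   0   0   4   4   4   4   4   4   4   4
  2   0   0   0   0   0   0   7   7   7   7   7   7   7   7  11  11
  3   0   0   7   7   7   7   7   7  14  14  14  14  14  14  14  14
  4   0   0   7   7   7   7   7   7  14  14  14  14  14  19  19  19
  5   0   0   8   8  15  15  15  15  15  15  22  22  22  22  22  27

7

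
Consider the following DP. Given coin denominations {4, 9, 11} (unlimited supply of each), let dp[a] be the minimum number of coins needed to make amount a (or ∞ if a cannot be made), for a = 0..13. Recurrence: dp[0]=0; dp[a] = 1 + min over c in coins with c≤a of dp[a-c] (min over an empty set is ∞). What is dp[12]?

 a  0  1  2  3  4  5  6  7  8  9 10 11 12 13
dp  0  -  -  -  1  -  -  -  2  1  -  1  3  2
(- denotes ∞ / unreachable)

3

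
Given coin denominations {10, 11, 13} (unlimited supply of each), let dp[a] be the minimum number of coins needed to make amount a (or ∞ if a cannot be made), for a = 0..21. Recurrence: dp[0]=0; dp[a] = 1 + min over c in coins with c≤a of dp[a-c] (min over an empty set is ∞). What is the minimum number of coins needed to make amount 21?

 a  0  1  2  3  4  5  6  7  8  9 10 11 12 13 14 15 16 17 18 19 20 21
dp  0  -  -  -  -  -  -  -  -  -  1  1  -  1  -  -  -  -  -  -  2  2
(- denotes ∞ / unreachable)

2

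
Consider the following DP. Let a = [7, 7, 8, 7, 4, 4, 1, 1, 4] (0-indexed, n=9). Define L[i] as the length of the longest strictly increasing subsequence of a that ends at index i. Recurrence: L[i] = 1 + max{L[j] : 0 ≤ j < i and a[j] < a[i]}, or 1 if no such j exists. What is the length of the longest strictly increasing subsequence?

2

   i    0    1    2    3    4    5    6    7    8
a[i]    7    7    8    7    4    4    1    1    4
L[i]    1    1    2    1    1    1    1    1    2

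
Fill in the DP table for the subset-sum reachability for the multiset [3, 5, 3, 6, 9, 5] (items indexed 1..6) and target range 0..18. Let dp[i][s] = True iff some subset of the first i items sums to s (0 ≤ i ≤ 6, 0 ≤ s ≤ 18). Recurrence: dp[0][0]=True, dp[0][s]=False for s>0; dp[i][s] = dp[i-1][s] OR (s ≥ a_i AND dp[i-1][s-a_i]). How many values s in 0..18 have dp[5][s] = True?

12

i\s   0   1   2   3   4   5   6   7   8   9  10  11  12  13  14  15  16  17  18
  0   T   F   F   F   F   F   F   F   F   F   F   F   F   F   F   F   F   F   F
  1   T   F   F   T   F   F   F   F   F   F   F   F   F   F   F   F   F   F   F
  2   T   F   F   T   F   T   F   F   T   F   F   F   F   F   F   F   F   F   F
  3   T   F   F   T   F   T   T   F   T   F   F   T   F   F   F   F   F   F   F
  4   T   F   F   T   F   T   T   F   T   T   F   T   T   F   T   F   F   T   F
  5   T   F   F   T   F   T   T   F   T   T   F   T   T   F   T   T   F   T   T
  6   T   F   F   T   F   T   T   F   T   T   T   T   T   T   T   T   T   T   T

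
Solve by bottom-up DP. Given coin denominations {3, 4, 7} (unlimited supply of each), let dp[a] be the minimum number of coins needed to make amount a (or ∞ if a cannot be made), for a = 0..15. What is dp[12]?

3

 a  0  1  2  3  4  5  6  7  8  9 10 11 12 13 14 15
dp  0  -  -  1  1  -  2  1  2  3  2  2  3  3  2  3
(- denotes ∞ / unreachable)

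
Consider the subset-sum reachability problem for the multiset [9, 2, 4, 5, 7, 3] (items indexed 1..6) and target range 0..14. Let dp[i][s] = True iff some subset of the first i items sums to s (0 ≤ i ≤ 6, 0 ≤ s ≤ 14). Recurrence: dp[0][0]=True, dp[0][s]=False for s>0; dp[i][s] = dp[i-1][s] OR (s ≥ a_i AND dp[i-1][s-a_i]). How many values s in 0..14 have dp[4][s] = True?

i\s   0   1   2   3   4   5   6   7   8   9  10  11  12  13  14
  0   T   F   F   F   F   F   F   F   F   F   F   F   F   F   F
  1   T   F   F   F   F   F   F   F   F   T   F   F   F   F   F
  2   T   F   T   F   F   F   F   F   F   T   F   T   F   F   F
  3   T   F   T   F   T   F   T   F   F   T   F   T   F   T   F
  4   T   F   T   F   T   T   T   T   F   T   F   T   F   T   T
  5   T   F   T   F   T   T   T   T   F   T   F   T   T   T   T
  6   T   F   T   T   T   T   T   T   T   T   T   T   T   T   T

10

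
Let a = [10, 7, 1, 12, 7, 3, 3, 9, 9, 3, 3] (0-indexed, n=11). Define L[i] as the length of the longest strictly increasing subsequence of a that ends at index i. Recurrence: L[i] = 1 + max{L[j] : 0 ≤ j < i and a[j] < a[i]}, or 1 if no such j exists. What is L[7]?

3

   i    0    1    2    3    4    5    6    7    8    9   10
a[i]   10    7    1   12    7    3    3    9    9    3    3
L[i]    1    1    1    2    2    2    2    3    3    2    2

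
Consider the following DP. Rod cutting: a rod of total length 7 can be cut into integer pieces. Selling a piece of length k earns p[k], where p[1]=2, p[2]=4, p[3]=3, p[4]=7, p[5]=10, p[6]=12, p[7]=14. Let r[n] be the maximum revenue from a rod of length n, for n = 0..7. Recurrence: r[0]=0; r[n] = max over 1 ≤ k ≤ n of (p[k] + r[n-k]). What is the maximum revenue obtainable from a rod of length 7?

14

   n    0    1    2    3    4    5    6    7
r[n]    0    2    4    6    8   10   12   14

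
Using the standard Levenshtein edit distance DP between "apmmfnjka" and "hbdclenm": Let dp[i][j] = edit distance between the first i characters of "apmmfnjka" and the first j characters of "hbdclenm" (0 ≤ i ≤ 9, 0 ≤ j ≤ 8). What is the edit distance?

9

   ''  h  b  d  c  l  e  n  m
''  0  1  2  3  4  5  6  7  8
 a  1  1  2  3  4  5  6  7  8
 p  2  2  2  3  4  5  6  7  8
 m  3  3  3  3  4  5  6  7  7
 m  4  4  4  4  4  5  6  7  7
 f  5  5  5  5  5  5  6  7  8
 n  6  6  6  6  6  6  6  6  7
 j  7  7  7  7  7  7  7  7  7
 k  8  8  8  8  8  8  8  8  8
 a  9  9  9  9  9  9  9  9  9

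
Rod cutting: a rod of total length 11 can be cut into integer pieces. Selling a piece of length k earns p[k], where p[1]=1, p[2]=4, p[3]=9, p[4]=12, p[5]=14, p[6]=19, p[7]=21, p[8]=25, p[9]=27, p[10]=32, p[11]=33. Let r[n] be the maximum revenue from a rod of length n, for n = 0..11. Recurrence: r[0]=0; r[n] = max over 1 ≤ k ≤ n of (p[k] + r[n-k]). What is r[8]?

25

   n    0    1    2    3    4    5    6    7    8    9   10   11
r[n]    0    1    4    9   12   14   19   21   25   28   32   34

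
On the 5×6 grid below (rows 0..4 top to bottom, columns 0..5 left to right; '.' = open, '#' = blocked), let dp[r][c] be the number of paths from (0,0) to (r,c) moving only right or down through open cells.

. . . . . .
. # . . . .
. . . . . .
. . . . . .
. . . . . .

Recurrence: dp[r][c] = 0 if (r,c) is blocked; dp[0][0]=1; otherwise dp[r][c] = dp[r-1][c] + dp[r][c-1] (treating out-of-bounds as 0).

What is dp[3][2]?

4

r\c   0   1   2   3   4   5
  0   1   1   1   1   1   1
  1   1   0   1   2   3   4
  2   1   1   2   4   7  11
  3   1   2   4   8  15  26
  4   1   3   7  15  30  56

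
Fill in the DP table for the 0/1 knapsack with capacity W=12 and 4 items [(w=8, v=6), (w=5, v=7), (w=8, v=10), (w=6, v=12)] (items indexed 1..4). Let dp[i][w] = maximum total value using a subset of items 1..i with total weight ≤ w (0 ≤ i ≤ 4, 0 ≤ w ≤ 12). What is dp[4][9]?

12

i\w   0   1   2   3   4   5   6   7   8   9  10  11  12
  0   0   0   0   0   0   0   0   0   0   0   0   0   0
  1   0   0   0   0   0   0   0   0   6   6   6   6   6
  2   0   0   0   0   0   7   7   7   7   7   7   7   7
  3   0   0   0   0   0   7   7   7  10  10  10  10  10
  4   0   0   0   0   0   7  12  12  12  12  12  19  19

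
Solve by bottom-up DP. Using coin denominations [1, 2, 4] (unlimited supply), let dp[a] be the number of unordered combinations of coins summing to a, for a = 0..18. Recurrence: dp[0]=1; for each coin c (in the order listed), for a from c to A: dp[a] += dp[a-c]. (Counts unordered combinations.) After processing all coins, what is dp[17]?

after  coin     0     1     2     3     4     5     6     7     8     9    10    11    12    13    14    15    16    17    18
          1     1     1     1     1     1     1     1     1     1     1     1     1     1     1     1     1     1     1     1
          2     1     1     2     2     3     3     4     4     5     5     6     6     7     7     8     8     9     9    10
          4     1     1     2     2     4     4     6     6     9     9    12    12    16    16    20    20    25    25    30

25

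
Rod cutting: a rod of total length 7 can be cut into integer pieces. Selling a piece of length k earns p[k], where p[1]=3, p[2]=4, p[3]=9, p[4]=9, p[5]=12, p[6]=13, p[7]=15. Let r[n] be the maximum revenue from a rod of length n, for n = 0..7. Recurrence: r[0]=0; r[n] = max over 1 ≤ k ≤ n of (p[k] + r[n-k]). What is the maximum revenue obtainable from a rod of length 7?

   n    0    1    2    3    4    5    6    7
r[n]    0    3    6    9   12   15   18   21

21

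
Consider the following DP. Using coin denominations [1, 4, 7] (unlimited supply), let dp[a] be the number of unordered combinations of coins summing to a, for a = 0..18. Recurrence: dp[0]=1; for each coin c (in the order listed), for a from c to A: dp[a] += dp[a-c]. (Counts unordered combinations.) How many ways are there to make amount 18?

10

after  coin     0     1     2     3     4     5     6     7     8     9    10    11    12    13    14    15    16    17    18
          1     1     1     1     1     1     1     1     1     1     1     1     1     1     1     1     1     1     1     1
          4     1     1     1     1     2     2     2     2     3     3     3     3     4     4     4     4     5     5     5
          7     1     1     1     1     2     2     2     3     4     4     4     5     6     6     7     8     9     9    10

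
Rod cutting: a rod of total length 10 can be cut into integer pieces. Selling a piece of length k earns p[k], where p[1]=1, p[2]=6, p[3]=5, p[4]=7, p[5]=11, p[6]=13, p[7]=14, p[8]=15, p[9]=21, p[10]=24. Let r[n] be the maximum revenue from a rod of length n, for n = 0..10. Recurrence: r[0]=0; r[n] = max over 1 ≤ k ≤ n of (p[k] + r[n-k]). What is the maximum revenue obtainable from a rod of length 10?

   n    0    1    2    3    4    5    6    7    8    9   10
r[n]    0    1    6    7   12   13   18   19   24   25   30

30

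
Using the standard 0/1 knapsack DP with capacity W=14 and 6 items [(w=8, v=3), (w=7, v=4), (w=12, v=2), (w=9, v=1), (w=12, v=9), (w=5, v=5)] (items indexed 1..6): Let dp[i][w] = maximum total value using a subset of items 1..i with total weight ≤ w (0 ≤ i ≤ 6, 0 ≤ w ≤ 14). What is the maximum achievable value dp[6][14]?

9

i\w   0   1   2   3   4   5   6   7   8   9  10  11  12  13  14
  0   0   0   0   0   0   0   0   0   0   0   0   0   0   0   0
  1   0   0   0   0   0   0   0   0   3   3   3   3   3   3   3
  2   0   0   0   0   0   0   0   4   4   4   4   4   4   4   4
  3   0   0   0   0   0   0   0   4   4   4   4   4   4   4   4
  4   0   0   0   0   0   0   0   4   4   4   4   4   4   4   4
  5   0   0   0   0   0   0   0   4   4   4   4   4   9   9   9
  6   0   0   0   0   0   5   5   5   5   5   5   5   9   9   9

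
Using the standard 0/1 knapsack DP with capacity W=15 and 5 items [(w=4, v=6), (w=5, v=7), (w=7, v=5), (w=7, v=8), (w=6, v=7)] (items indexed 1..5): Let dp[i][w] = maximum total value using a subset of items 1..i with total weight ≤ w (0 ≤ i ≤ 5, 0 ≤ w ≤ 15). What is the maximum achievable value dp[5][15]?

20

i\w   0   1   2   3   4   5   6   7   8   9  10  11  12  13  14  15
  0   0   0   0   0   0   0   0   0   0   0   0   0   0   0   0   0
  1   0   0   0   0   6   6   6   6   6   6   6   6   6   6   6   6
  2   0   0   0   0   6   7   7   7   7  13  13  13  13  13  13  13
  3   0   0   0   0   6   7   7   7   7  13  13  13  13  13  13  13
  4   0   0   0   0   6   7   7   8   8  13  13  14  15  15  15  15
  5   0   0   0   0   6   7   7   8   8  13  13  14  15  15  15  20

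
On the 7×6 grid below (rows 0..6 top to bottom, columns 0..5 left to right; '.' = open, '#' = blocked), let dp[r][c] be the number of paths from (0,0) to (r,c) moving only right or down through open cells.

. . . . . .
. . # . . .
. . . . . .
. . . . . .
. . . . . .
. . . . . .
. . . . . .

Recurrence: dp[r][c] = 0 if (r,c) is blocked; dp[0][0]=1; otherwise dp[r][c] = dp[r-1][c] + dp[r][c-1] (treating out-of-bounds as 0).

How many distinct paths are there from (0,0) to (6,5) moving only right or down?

r\c   0   1   2   3   4   5
  0   1   1   1   1   1   1
  1   1   2   0   1   2   3
  2   1   3   3   4   6   9
  3   1   4   7  11  17  26
  4   1   5  12  23  40  66
  5   1   6  18  41  81 147
  6   1   7  25  66 147 294

294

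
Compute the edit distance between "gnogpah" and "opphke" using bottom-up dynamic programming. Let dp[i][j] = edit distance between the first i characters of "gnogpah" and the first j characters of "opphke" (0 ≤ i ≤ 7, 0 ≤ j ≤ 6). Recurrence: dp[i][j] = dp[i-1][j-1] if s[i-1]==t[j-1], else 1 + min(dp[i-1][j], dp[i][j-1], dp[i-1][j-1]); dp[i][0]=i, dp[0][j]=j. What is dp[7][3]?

5

   ''  o  p  p  h  k  e
''  0  1  2  3  4  5  6
 g  1  1  2  3  4  5  6
 n  2  2  2  3  4  5  6
 o  3  2  3  3  4  5  6
 g  4  3  3  4  4  5  6
 p  5  4  3  3  4  5  6
 a  6  5  4  4  4  5  6
 h  7  6  5  5  4  5  6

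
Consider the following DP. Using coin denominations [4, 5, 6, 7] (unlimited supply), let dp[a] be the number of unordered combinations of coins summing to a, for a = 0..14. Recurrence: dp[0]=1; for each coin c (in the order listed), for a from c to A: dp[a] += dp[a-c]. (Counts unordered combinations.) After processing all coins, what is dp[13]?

after  coin     0     1     2     3     4     5     6     7     8     9    10    11    12    13    14
          4     1     0     0     0     1     0     0     0     1     0     0     0     1     0     0
          5     1     0     0     0     1     1     0     0     1     1     1     0     1     1     1
          6     1     0     0     0     1     1     1     0     1     1     2     1     2     1     2
          7     1     0     0     0     1     1     1     1     1     1     2     2     3     2     3

2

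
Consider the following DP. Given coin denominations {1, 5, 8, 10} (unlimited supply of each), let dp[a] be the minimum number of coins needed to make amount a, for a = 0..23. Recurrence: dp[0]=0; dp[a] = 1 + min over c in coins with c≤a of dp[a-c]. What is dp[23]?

3

 a  0  1  2  3  4  5  6  7  8  9 10 11 12 13 14 15 16 17 18 19 20 21 22 23
dp  0  1  2  3  4  1  2  3  1  2  1  2  3  2  3  2  2  3  2  3  2  3  4  3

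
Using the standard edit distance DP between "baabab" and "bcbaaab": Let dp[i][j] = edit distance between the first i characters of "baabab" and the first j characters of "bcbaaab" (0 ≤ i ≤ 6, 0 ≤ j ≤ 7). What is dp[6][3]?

4

   ''  b  c  b  a  a  a  b
''  0  1  2  3  4  5  6  7
 b  1  0  1  2  3  4  5  6
 a  2  1  1  2  2  3  4  5
 a  3  2  2  2  2  2  3  4
 b  4  3  3  2  3  3  3  3
 a  5  4  4  3  2  3  3  4
 b  6  5  5  4  3  3  4  3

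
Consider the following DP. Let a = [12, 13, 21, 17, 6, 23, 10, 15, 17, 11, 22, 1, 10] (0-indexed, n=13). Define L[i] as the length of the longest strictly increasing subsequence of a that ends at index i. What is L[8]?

4

   i    0    1    2    3    4    5    6    7    8    9   10   11   12
a[i]   12   13   21   17    6   23   10   15   17   11   22    1   10
L[i]    1    2    3    3    1    4    2    3    4    3    5    1    2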